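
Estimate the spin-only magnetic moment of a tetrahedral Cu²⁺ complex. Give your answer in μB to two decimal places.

Cu sits in group 11; removing 2 electrons leaves Cu²⁺ with 11 − 2 = 9 d electrons.
Tetrahedral splitting is small, so the complex is high-spin.
Configuration: e⁴ t₂⁵ → 1 unpaired electron.
μ(spin-only) = √[1(1+2)] = √3 ≈ 1.73 μB.

1.73 μB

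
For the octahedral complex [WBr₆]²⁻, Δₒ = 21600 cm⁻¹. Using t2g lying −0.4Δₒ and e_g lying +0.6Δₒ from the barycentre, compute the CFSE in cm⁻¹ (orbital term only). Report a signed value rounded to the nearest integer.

Each Br⁻ contributes -1; 6 × (-1) = -6. With overall charge -2, W is in the +4 oxidation state.
W is in group 6, so W⁴⁺ is d² (6 − 4 = 2).
For octahedral d² the high- and low-spin configurations coincide.
Configuration: t2g^2 e_g^0.
The orbital stabilization is -0.8Δₒ = -0.8 × 21600 = -17280 cm⁻¹.

-17280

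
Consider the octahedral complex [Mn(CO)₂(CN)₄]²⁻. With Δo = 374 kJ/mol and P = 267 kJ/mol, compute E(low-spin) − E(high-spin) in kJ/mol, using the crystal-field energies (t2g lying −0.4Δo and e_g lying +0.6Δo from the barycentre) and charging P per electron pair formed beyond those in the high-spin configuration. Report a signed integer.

Ligand charges: 2×(+0) from CO and 4×(-1) from CN⁻ sum to -4; with overall charge -2, Mn is +2.
Mn sits in group 7; removing 2 electrons leaves Mn²⁺ with 7 − 2 = 5 d electrons.
In the high-spin limit (t2g^3 e_g^2) the orbital term is 0.0Δo = 0 kJ/mol, with no excess pairing.
Low-spin t2g^5 e_g^0 gives -2.0Δo = -748 kJ/mol, but forming 2 extra pairs costs 2P = 534 kJ/mol, so E(LS) = -748 + 534 = -214 kJ/mol.
Thus E(LS) − E(HS) = -214 kJ/mol.

-214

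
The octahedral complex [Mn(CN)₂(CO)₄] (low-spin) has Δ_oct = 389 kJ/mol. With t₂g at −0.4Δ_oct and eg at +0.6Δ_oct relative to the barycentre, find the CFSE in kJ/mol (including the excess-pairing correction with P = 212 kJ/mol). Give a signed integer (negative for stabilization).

-354

Ligand charges: 2×(-1) from CN⁻ and 4×(+0) from CO sum to -2; with overall charge +0, Mn is +2.
Mn²⁺: group 7, so d-count = 7 − 2 = 5.
Configuration: t₂g⁵ eg⁰.
CFSE(orbital) = 5×(-0.4Δ_oct) + 0×(0.6Δ_oct) = -2.0Δ_oct; with Δ_oct = 389 kJ/mol that is -778 kJ/mol.
Pairing penalty: 2 pairs vs 0 in the high-spin reference → 2 extra × P = 424 kJ/mol.
Overall CFSE = -778 + 424 = -354 kJ/mol.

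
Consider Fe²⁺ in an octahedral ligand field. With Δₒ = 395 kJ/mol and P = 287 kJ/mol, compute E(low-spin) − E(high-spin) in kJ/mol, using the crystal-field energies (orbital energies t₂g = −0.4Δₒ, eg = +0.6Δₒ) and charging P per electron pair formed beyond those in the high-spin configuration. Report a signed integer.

Fe is in group 8, so Fe²⁺ is d⁶ (8 − 2 = 6).
High-spin: t₂g⁴ eg², CFSE = -0.4Δₒ = -158 kJ/mol.
Low-spin: t₂g⁶ eg⁰, orbital CFSE = -2.4Δₒ = -948 kJ/mol; plus 2 excess pairs × P = +574 kJ/mol; total -374 kJ/mol.
E(LS) − E(HS) = -374 − (-158) = -216 kJ/mol.

-216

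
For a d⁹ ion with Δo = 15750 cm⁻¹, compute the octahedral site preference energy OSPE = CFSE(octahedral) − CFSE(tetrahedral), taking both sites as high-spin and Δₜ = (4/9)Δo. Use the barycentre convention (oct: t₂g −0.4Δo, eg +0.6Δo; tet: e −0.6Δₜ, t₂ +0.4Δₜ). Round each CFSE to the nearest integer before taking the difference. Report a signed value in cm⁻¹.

Octahedral high-spin t2g^6 e_g^3: CFSE = -0.6 × 15750 = -9450 cm⁻¹.
Tetrahedral e^4 t2^5 gives -0.4Δₜ = -0.4 × (4/9) × 15750 = -2800 cm⁻¹.
Subtracting, OSPE = -9450 − (-2800) = -6650 cm⁻¹.

-6650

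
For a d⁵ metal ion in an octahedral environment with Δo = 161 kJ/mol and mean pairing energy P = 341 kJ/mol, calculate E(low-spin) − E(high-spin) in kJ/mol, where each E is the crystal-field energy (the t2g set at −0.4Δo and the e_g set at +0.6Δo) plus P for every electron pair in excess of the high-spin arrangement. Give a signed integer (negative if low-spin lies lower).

360

High-spin d⁵ fills as t2g^3 e_g^2 with CFSE 3(−0.4) + 2(+0.6) = 0.0Δo = 0 kJ/mol.
Low-spin t2g^5 e_g^0 gives -2.0Δo = -322 kJ/mol, but forming 2 extra pairs costs 2P = 682 kJ/mol, so E(LS) = -322 + 682 = 360 kJ/mol.
E(LS) − E(HS) = 360 − (0) = 360 kJ/mol.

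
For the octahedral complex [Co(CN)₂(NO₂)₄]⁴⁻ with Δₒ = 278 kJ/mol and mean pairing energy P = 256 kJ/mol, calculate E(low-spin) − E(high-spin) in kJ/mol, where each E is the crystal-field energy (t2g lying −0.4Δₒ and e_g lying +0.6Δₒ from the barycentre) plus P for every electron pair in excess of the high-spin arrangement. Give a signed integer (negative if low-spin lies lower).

-22

Ligand charges: 2×(-1) from CN⁻ and 4×(-1) from NO₂⁻ sum to -6; with overall charge -4, Co is +2.
Co sits in group 9; removing 2 electrons leaves Co²⁺ with 9 − 2 = 7 d electrons.
High-spin d⁷ fills as t2g^5 e_g^2 with CFSE 5(−0.4) + 2(+0.6) = -0.8Δₒ = -222 kJ/mol.
Low-spin t2g^6 e_g^1 gives -1.8Δₒ = -500 kJ/mol, but forming 1 extra pair costs 1P = 256 kJ/mol, so E(LS) = -500 + 256 = -244 kJ/mol.
Thus E(LS) − E(HS) = -22 kJ/mol.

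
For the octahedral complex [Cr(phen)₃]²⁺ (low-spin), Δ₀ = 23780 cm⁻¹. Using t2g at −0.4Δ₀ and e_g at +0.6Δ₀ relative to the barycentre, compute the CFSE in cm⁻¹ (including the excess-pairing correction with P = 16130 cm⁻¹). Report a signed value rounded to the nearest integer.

phen is neutral, so the +2 overall charge sits on Cr: oxidation state +2.
Group 6 minus oxidation state +2 gives a d⁴ configuration for Cr²⁺.
The d⁴ electrons fill as t2g^4 e_g^0.
Orbital CFSE = 4(-0.4) + 0(0.6) = -1.6Δ₀ = -1.6 × 23780 = -38048 cm⁻¹.
Pairing penalty: 1 pair vs 0 in the high-spin reference → 1 extra × P = 16130 cm⁻¹.
Combining: -38048 + 16130 = -21918 cm⁻¹.

-21918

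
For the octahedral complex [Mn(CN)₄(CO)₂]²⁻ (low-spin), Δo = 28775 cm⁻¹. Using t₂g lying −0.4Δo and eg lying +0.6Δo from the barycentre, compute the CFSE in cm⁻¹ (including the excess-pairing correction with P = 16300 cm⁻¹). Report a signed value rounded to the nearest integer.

-24950

Ligand charges: 4×(-1) from CN⁻ and 2×(+0) from CO sum to -4; with overall charge -2, Mn is +2.
Mn²⁺: group 7, so d-count = 7 − 2 = 5.
Configuration: t₂g⁵ eg⁰.
The orbital stabilization is -2.0Δo = -2.0 × 28775 = -57550 cm⁻¹.
Relative to high-spin t₂g³ eg² (0 paired), the low-spin configuration has 2 additional pairs, contributing +2 × 16300 = +32600 cm⁻¹.
Net CFSE = -57550 + 32600 = -24950 cm⁻¹.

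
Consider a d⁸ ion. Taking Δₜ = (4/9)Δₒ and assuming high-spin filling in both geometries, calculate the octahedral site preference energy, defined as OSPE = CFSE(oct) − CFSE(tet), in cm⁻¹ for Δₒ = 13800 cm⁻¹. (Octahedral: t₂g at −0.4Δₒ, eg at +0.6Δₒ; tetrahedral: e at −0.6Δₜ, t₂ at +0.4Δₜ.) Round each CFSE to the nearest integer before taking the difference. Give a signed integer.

-11653

Octahedral (high-spin): t2g^6 e_g^2, CFSE = 6(−0.4) + 2(+0.6) = -1.2Δₒ = -1.2 × 13800 = -16560 cm⁻¹.
Tetrahedral: e^4 t2^4, CFSE = 4(−0.6) + 4(+0.4) = -0.8Δₜ = -0.8 × (4/9) × 13800 = -4907 cm⁻¹.
OSPE = -16560 − (-4907) = -11653 cm⁻¹.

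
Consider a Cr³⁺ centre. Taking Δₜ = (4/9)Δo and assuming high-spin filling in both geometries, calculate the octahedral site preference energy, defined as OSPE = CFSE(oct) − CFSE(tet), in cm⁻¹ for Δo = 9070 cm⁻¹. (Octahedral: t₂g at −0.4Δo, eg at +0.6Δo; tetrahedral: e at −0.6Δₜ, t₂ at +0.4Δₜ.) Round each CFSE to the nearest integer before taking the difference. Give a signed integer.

Group 6 minus oxidation state +3 gives a d³ configuration for Cr³⁺.
In an octahedral site d³ (HS) is t2g^3 e_g^0, giving CFSE(oct) = -1.2Δo = -10884 cm⁻¹.
Tetrahedral e^2 t2^1 gives -0.8Δₜ = -0.8 × (4/9) × 9070 = -3225 cm⁻¹.
Subtracting, OSPE = -10884 − (-3225) = -7659 cm⁻¹.

-7659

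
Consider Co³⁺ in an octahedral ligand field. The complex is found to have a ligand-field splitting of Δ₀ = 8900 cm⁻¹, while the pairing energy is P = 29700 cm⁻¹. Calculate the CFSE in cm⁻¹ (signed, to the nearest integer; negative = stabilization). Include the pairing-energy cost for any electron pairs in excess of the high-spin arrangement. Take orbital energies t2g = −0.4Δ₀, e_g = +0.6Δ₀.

-3560

Co sits in group 9; removing 3 electrons leaves Co³⁺ with 9 − 3 = 6 d electrons.
Since Δ₀ = 8900 cm⁻¹ < P = 29700 cm⁻¹, the complex adopts the high-spin configuration.
Filling d⁶ accordingly: t2g^4 e_g^2.
Orbital CFSE = -0.4Δ₀ = -0.4 × 8900 = -3560 cm⁻¹.
High-spin has no excess pairs, so no pairing correction applies.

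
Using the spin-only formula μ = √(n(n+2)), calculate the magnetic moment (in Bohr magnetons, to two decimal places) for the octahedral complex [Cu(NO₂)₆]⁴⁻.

Each NO₂⁻ contributes -1; 6 × (-1) = -6. With overall charge -4, Cu is in the +2 oxidation state.
Cu sits in group 11; removing 2 electrons leaves Cu²⁺ with 11 − 2 = 9 d electrons.
For octahedral d⁹ the high- and low-spin configurations coincide.
Configuration: t₂g⁶ eg³ → 1 unpaired electron.
μ(spin-only) = √[1(1+2)] = √3 ≈ 1.73 Bohr magnetons.

1.73 Bohr magnetons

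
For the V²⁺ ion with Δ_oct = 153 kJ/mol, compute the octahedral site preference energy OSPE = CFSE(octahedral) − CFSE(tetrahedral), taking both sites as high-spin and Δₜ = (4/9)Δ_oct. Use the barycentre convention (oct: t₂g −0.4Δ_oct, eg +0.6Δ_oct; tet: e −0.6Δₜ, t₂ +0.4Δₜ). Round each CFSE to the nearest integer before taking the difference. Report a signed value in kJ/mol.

-130

V is in group 5, so V²⁺ is d³ (5 − 2 = 3).
In an octahedral site d³ (HS) is t2g^3 e_g^0, giving CFSE(oct) = -1.2Δ_oct = -184 kJ/mol.
In a tetrahedral site the filling is e^2 t2^1: CFSE(tet) = -0.8Δₜ = -0.8 × (4/9)(153) = -54 kJ/mol.
OSPE = CFSE(oct) − CFSE(tet) = -184 − (-54) = -130 kJ/mol.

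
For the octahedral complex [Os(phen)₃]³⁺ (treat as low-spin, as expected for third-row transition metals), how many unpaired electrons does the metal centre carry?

1

phen is neutral, so the +3 overall charge sits on Os: oxidation state +3.
Os is in group 8, so Os³⁺ is d⁵ (8 − 3 = 5).
Configuration: t₂g⁵ eg⁰, giving 1 unpaired electron.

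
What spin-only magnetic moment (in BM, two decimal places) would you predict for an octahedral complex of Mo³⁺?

Group 6 minus oxidation state +3 gives a d³ configuration for Mo³⁺.
For octahedral d³ the high- and low-spin configurations coincide.
Configuration: t₂g³ eg⁰ → 3 unpaired electrons.
μ(spin-only) = √[3(3+2)] = √15 ≈ 3.87 BM.

3.87 BM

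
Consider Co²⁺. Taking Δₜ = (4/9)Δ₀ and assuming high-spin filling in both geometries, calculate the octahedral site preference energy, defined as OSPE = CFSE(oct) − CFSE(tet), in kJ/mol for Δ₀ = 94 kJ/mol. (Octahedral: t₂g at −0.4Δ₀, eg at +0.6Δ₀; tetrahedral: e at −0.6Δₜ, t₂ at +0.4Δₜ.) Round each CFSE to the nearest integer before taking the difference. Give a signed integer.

-25

Group 9 minus oxidation state +2 gives a d⁷ configuration for Co²⁺.
Octahedral (high-spin): t₂g⁵ eg², CFSE = 5(−0.4) + 2(+0.6) = -0.8Δ₀ = -0.8 × 94 = -75 kJ/mol.
In a tetrahedral site the filling is e⁴ t₂³: CFSE(tet) = -1.2Δₜ = -1.2 × (4/9)(94) = -50 kJ/mol.
OSPE = -75 − (-50) = -25 kJ/mol.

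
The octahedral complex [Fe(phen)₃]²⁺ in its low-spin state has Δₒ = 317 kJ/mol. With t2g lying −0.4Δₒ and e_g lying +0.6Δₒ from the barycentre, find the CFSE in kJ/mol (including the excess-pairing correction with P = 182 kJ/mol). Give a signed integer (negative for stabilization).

phen is neutral, so the +2 overall charge sits on Fe: oxidation state +2.
Fe²⁺: group 8, so d-count = 8 − 2 = 6.
Configuration: t2g^6 e_g^0.
Orbital CFSE = 6(-0.4) + 0(0.6) = -2.4Δₒ = -2.4 × 317 = -761 kJ/mol.
Pairing penalty: 3 pairs vs 1 in the high-spin reference → 2 extra × P = 364 kJ/mol.
Combining: -761 + 364 = -397 kJ/mol.

-397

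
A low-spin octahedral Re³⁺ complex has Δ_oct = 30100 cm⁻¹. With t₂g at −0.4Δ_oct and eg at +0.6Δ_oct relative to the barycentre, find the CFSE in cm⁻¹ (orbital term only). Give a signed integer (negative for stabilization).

-48160

Group 7 minus oxidation state +3 gives a d⁴ configuration for Re³⁺.
Configuration: t₂g⁴ eg⁰.
CFSE(orbital) = 4×(-0.4Δ_oct) + 0×(0.6Δ_oct) = -1.6Δ_oct; with Δ_oct = 30100 cm⁻¹ that is -48160 cm⁻¹.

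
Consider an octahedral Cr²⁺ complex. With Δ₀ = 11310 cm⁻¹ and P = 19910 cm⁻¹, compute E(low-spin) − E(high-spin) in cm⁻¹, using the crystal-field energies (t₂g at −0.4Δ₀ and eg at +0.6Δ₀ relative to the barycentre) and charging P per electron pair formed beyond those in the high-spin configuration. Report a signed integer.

Cr²⁺: group 6, so d-count = 6 − 2 = 4.
High-spin: t₂g³ eg¹, CFSE = -0.6Δ₀ = -6786 cm⁻¹.
Low-spin t₂g⁴ eg⁰ gives -1.6Δ₀ = -18096 cm⁻¹, but forming 1 extra pair costs 1P = 19910 cm⁻¹, so E(LS) = -18096 + 19910 = 1814 cm⁻¹.
E(LS) − E(HS) = 1814 − (-6786) = 8600 cm⁻¹.

8600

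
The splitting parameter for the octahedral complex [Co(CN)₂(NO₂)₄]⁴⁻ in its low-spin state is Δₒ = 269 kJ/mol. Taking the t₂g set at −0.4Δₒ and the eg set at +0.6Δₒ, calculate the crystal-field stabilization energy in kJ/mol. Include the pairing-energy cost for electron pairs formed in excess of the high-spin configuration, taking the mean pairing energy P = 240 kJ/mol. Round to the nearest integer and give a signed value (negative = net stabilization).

Ligand charges: 2×(-1) from CN⁻ and 4×(-1) from NO₂⁻ sum to -6; with overall charge -4, Co is +2.
Co²⁺: group 9, so d-count = 9 − 2 = 7.
Configuration: t₂g⁶ eg¹.
Orbital CFSE = 6(-0.4) + 1(0.6) = -1.8Δₒ = -1.8 × 269 = -484 kJ/mol.
High-spin d⁷ would be t₂g⁵ eg² with 2 pairs; low-spin has 3, so 1 excess pair costs +1P = +240 kJ/mol.
Net CFSE = -484 + 240 = -244 kJ/mol.

-244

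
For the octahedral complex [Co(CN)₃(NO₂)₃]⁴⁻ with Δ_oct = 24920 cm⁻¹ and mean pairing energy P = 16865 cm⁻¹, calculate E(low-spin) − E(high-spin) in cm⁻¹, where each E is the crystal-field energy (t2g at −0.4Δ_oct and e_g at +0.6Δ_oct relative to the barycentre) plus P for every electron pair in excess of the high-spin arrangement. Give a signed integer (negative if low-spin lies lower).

Ligand charges: 3×(-1) from CN⁻ and 3×(-1) from NO₂⁻ sum to -6; with overall charge -4, Co is +2.
Group 9 minus oxidation state +2 gives a d⁷ configuration for Co²⁺.
In the high-spin limit (t2g^5 e_g^2) the orbital term is -0.8Δ_oct = -19936 cm⁻¹, with no excess pairing.
Low-spin: t2g^6 e_g^1, orbital CFSE = -1.8Δ_oct = -44856 cm⁻¹; plus 1 excess pair × P = +16865 cm⁻¹; total -27991 cm⁻¹.
The difference is -27991 − (-19936) = -8055 cm⁻¹, so low-spin lies lower.

-8055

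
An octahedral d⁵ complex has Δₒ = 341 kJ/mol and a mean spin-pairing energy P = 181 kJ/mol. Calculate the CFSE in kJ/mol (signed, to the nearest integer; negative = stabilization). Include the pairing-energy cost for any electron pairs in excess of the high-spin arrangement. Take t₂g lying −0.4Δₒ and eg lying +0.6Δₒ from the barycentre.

-320

Here Δₒ > P (341 > 181), so the low-spin state is favoured.
Configuration: t₂g⁵ eg⁰.
Orbital CFSE = -2.0Δₒ = -2.0 × 341 = -682 kJ/mol.
Excess pairs vs high-spin: 2 − 0 = 2; pairing cost = +362 kJ/mol.
Net CFSE = -682 + 362 = -320 kJ/mol.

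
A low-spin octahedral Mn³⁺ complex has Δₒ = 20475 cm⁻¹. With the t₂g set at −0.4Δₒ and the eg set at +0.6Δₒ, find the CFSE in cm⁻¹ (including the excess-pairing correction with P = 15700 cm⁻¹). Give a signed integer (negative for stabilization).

Group 7 minus oxidation state +3 gives a d⁴ configuration for Mn³⁺.
Configuration: t₂g⁴ eg⁰.
Orbital CFSE = 4(-0.4) + 0(0.6) = -1.6Δₒ = -1.6 × 20475 = -32760 cm⁻¹.
Pairing penalty: 1 pair vs 0 in the high-spin reference → 1 extra × P = 15700 cm⁻¹.
Net CFSE = -32760 + 15700 = -17060 cm⁻¹.

-17060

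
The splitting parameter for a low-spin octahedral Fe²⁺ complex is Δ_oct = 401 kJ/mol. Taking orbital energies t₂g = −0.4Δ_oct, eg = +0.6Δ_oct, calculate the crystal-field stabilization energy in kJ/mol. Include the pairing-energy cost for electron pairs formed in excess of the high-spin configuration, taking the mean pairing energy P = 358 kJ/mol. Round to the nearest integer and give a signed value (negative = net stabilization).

-246

Group 8 minus oxidation state +2 gives a d⁶ configuration for Fe²⁺.
Electron filling gives t₂g⁶ eg⁰.
Orbital CFSE = 6(-0.4) + 0(0.6) = -2.4Δ_oct = -2.4 × 401 = -962 kJ/mol.
Pairing penalty: 3 pairs vs 1 in the high-spin reference → 2 extra × P = 716 kJ/mol.
Combining: -962 + 716 = -246 kJ/mol.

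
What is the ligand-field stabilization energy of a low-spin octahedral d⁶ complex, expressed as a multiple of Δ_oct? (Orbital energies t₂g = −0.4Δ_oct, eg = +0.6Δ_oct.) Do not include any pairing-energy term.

Configuration: t₂g⁶ eg⁰.
CFSE = 6(-0.4Δ_oct) + 0(0.6Δ_oct) = -2.4Δ_oct + 0.0Δ_oct = -2.4Δ_oct.

-2.4 Δ_oct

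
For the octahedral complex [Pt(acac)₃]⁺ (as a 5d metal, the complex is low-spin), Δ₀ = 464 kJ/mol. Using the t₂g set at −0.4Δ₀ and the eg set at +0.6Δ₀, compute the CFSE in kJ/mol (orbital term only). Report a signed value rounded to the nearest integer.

-1114

Each acac⁻ contributes -1; 3 × (-1) = -3. With overall charge +1, Pt is in the +4 oxidation state.
Pt⁴⁺: group 10, so d-count = 10 − 4 = 6.
Configuration: t₂g⁶ eg⁰.
CFSE(orbital) = 6×(-0.4Δ₀) + 0×(0.6Δ₀) = -2.4Δ₀; with Δ₀ = 464 kJ/mol that is -1114 kJ/mol.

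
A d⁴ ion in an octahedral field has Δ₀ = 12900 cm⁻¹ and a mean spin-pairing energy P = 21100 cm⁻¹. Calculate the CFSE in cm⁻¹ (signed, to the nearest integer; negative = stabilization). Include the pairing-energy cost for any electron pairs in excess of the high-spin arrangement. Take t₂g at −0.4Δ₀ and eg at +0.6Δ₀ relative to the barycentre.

Δ₀ < P, so pairing is avoided: the ground state is high-spin.
Filling d⁴ accordingly: t₂g³ eg¹.
Orbital CFSE = -0.6Δ₀ = -0.6 × 12900 = -7740 cm⁻¹.
High-spin has no excess pairs, so no pairing correction applies.

-7740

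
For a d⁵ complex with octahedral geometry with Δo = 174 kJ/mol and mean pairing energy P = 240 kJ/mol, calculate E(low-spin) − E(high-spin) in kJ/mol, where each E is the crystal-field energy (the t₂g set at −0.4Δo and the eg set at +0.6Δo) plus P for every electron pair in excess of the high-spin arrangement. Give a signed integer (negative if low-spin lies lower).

In the high-spin limit (t₂g³ eg²) the orbital term is 0.0Δo = 0 kJ/mol, with no excess pairing.
Low-spin: t₂g⁵ eg⁰, orbital CFSE = -2.0Δo = -348 kJ/mol; plus 2 excess pairs × P = +480 kJ/mol; total 132 kJ/mol.
E(LS) − E(HS) = 132 − (0) = 132 kJ/mol.

132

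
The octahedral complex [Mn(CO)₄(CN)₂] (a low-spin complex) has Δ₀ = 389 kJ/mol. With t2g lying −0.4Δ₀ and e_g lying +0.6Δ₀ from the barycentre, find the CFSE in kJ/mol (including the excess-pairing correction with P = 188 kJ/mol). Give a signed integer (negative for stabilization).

-402

Ligand charges: 4×(+0) from CO and 2×(-1) from CN⁻ sum to -2; with overall charge +0, Mn is +2.
Mn²⁺: group 7, so d-count = 7 − 2 = 5.
The d⁵ electrons fill as t2g^5 e_g^0.
The orbital stabilization is -2.0Δ₀ = -2.0 × 389 = -778 kJ/mol.
Pairing penalty: 2 pairs vs 0 in the high-spin reference → 2 extra × P = 376 kJ/mol.
Combining: -778 + 376 = -402 kJ/mol.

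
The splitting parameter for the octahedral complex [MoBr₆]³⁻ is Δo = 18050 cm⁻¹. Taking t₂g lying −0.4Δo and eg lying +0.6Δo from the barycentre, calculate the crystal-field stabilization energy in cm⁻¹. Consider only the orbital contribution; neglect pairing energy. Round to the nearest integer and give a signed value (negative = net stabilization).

-21660

Each Br⁻ contributes -1; 6 × (-1) = -6. With overall charge -3, Mo is in the +3 oxidation state.
Mo sits in group 6; removing 3 electrons leaves Mo³⁺ with 6 − 3 = 3 d electrons.
For octahedral d³ the high- and low-spin configurations coincide.
The d³ electrons fill as t₂g³ eg⁰.
Orbital CFSE = 3(-0.4) + 0(0.6) = -1.2Δo = -1.2 × 18050 = -21660 cm⁻¹.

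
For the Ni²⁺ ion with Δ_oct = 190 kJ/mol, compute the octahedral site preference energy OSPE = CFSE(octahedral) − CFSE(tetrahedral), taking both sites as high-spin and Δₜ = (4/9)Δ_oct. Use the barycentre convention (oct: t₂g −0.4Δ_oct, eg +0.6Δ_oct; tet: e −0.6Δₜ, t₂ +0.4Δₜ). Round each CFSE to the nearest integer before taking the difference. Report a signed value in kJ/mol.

-160

Group 10 minus oxidation state +2 gives a d⁸ configuration for Ni²⁺.
Octahedral (high-spin): t₂g⁶ eg², CFSE = 6(−0.4) + 2(+0.6) = -1.2Δ_oct = -1.2 × 190 = -228 kJ/mol.
In a tetrahedral site the filling is e⁴ t₂⁴: CFSE(tet) = -0.8Δₜ = -0.8 × (4/9)(190) = -68 kJ/mol.
Subtracting, OSPE = -228 − (-68) = -160 kJ/mol.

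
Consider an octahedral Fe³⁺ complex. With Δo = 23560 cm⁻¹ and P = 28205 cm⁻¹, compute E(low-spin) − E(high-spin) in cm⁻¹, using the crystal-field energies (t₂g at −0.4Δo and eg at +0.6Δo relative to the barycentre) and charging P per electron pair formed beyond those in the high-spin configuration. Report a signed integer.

9290

Fe sits in group 8; removing 3 electrons leaves Fe³⁺ with 8 − 3 = 5 d electrons.
In the high-spin limit (t₂g³ eg²) the orbital term is 0.0Δo = 0 cm⁻¹, with no excess pairing.
Low-spin: t₂g⁵ eg⁰, orbital CFSE = -2.0Δo = -47120 cm⁻¹; plus 2 excess pairs × P = +56410 cm⁻¹; total 9290 cm⁻¹.
E(LS) − E(HS) = 9290 − (0) = 9290 cm⁻¹.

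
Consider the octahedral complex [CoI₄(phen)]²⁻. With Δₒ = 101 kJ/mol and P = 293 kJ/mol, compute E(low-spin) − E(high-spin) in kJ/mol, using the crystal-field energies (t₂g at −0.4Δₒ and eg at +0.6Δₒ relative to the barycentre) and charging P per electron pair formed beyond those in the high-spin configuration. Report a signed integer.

192

Ligand charges: 4×(-1) from I⁻ and 1×(+0) from phen sum to -4; with overall charge -2, Co is +2.
Co sits in group 9; removing 2 electrons leaves Co²⁺ with 9 − 2 = 7 d electrons.
High-spin: t₂g⁵ eg², CFSE = -0.8Δₒ = -81 kJ/mol.
Low-spin: t₂g⁶ eg¹, orbital CFSE = -1.8Δₒ = -182 kJ/mol; plus 1 excess pair × P = +293 kJ/mol; total 111 kJ/mol.
E(LS) − E(HS) = 111 − (-81) = 192 kJ/mol.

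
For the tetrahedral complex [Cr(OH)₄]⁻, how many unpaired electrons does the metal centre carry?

Each OH⁻ contributes -1; 4 × (-1) = -4. With overall charge -1, Cr is in the +3 oxidation state.
Group 6 minus oxidation state +3 gives a d³ configuration for Cr³⁺.
With tetrahedral geometry the complex is necessarily high-spin.
Configuration: e² t₂¹, giving 3 unpaired electrons.

3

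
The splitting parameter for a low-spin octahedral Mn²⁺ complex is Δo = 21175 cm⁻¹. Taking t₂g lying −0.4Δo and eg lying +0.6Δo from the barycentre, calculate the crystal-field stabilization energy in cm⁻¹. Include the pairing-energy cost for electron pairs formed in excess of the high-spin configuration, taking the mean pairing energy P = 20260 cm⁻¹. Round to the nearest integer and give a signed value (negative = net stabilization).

-1830

Group 7 minus oxidation state +2 gives a d⁵ configuration for Mn²⁺.
Configuration: t₂g⁵ eg⁰.
The orbital stabilization is -2.0Δo = -2.0 × 21175 = -42350 cm⁻¹.
Relative to high-spin t₂g³ eg² (0 paired), the low-spin configuration has 2 additional pairs, contributing +2 × 20260 = +40520 cm⁻¹.
Overall CFSE = -42350 + 40520 = -1830 cm⁻¹.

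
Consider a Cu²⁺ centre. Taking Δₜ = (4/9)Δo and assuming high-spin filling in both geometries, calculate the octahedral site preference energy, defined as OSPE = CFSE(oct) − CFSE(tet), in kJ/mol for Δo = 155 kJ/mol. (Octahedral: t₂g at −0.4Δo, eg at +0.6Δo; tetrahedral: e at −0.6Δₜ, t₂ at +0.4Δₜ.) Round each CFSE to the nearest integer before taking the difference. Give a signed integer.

-65

Cu is in group 11, so Cu²⁺ is d⁹ (11 − 2 = 9).
Octahedral high-spin t2g^6 e_g^3: CFSE = -0.6 × 155 = -93 kJ/mol.
Tetrahedral: e^4 t2^5, CFSE = 4(−0.6) + 5(+0.4) = -0.4Δₜ = -0.4 × (4/9) × 155 = -28 kJ/mol.
OSPE = CFSE(oct) − CFSE(tet) = -93 − (-28) = -65 kJ/mol.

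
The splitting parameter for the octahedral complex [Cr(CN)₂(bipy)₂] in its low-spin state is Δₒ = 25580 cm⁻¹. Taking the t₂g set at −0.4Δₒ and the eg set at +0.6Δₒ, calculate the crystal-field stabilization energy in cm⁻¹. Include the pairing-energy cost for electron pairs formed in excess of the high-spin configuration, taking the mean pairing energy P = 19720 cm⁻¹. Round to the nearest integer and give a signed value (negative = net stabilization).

Ligand charges: 2×(-1) from CN⁻ and 2×(+0) from bipy sum to -2; with overall charge +0, Cr is +2.
Group 6 minus oxidation state +2 gives a d⁴ configuration for Cr²⁺.
Electron filling gives t₂g⁴ eg⁰.
CFSE(orbital) = 4×(-0.4Δₒ) + 0×(0.6Δₒ) = -1.6Δₒ; with Δₒ = 25580 cm⁻¹ that is -40928 cm⁻¹.
Pairing penalty: 1 pair vs 0 in the high-spin reference → 1 extra × P = 19720 cm⁻¹.
Combining: -40928 + 19720 = -21208 cm⁻¹.

-21208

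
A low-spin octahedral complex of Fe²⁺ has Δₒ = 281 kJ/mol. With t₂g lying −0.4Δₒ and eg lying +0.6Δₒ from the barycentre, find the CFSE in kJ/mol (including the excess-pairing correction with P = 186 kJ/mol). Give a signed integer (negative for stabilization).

Fe²⁺: group 8, so d-count = 8 − 2 = 6.
The d⁶ electrons fill as t₂g⁶ eg⁰.
CFSE(orbital) = 6×(-0.4Δₒ) + 0×(0.6Δₒ) = -2.4Δₒ; with Δₒ = 281 kJ/mol that is -674 kJ/mol.
High-spin d⁶ would be t₂g⁴ eg² with 1 pair; low-spin has 3, so 2 excess pairs cost +2P = +372 kJ/mol.
Combining: -674 + 372 = -302 kJ/mol.

-302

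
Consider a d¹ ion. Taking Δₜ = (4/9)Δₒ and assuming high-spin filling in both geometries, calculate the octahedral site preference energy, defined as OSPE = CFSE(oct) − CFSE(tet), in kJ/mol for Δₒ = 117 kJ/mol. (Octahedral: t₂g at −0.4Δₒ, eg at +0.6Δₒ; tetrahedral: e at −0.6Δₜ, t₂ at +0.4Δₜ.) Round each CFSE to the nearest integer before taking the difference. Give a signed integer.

-16

Octahedral (high-spin): t2g^1 e_g^0, CFSE = 1(−0.4) + 0(+0.6) = -0.4Δₒ = -0.4 × 117 = -47 kJ/mol.
In a tetrahedral site the filling is e^1 t2^0: CFSE(tet) = -0.6Δₜ = -0.6 × (4/9)(117) = -31 kJ/mol.
Subtracting, OSPE = -47 − (-31) = -16 kJ/mol.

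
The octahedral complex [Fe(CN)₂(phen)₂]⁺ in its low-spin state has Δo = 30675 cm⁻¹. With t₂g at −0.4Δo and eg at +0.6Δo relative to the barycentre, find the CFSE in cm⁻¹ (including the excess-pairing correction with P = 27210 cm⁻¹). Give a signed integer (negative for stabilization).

-6930

Ligand charges: 2×(-1) from CN⁻ and 2×(+0) from phen sum to -2; with overall charge +1, Fe is +3.
Fe³⁺: group 8, so d-count = 8 − 3 = 5.
Configuration: t₂g⁵ eg⁰.
CFSE(orbital) = 5×(-0.4Δo) + 0×(0.6Δo) = -2.0Δo; with Δo = 30675 cm⁻¹ that is -61350 cm⁻¹.
High-spin d⁵ would be t₂g³ eg² with 0 pairs; low-spin has 2, so 2 excess pairs cost +2P = +54420 cm⁻¹.
Overall CFSE = -61350 + 54420 = -6930 cm⁻¹.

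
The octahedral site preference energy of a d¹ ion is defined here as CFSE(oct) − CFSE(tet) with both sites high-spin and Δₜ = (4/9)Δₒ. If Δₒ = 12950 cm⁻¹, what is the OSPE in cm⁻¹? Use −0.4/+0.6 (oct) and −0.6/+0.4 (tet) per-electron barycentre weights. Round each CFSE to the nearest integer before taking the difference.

In an octahedral site d¹ (HS) is t₂g¹ eg⁰, giving CFSE(oct) = -0.4Δₒ = -5180 cm⁻¹.
Tetrahedral e¹ t₂⁰ gives -0.6Δₜ = -0.6 × (4/9) × 12950 = -3453 cm⁻¹.
OSPE = -5180 − (-3453) = -1727 cm⁻¹.

-1727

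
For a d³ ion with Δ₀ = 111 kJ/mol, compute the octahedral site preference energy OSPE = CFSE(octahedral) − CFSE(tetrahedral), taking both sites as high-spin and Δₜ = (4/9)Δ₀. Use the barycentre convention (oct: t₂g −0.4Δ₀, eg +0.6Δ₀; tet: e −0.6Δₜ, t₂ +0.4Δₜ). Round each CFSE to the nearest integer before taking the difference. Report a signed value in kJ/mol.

-94

Octahedral high-spin t₂g³ eg⁰: CFSE = -1.2 × 111 = -133 kJ/mol.
Tetrahedral e² t₂¹ gives -0.8Δₜ = -0.8 × (4/9) × 111 = -39 kJ/mol.
OSPE = -133 − (-39) = -94 kJ/mol.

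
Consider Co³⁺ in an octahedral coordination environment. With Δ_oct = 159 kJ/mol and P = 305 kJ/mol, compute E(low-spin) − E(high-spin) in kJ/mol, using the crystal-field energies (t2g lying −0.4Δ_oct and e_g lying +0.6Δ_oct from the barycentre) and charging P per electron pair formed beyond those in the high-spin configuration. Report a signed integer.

Group 9 minus oxidation state +3 gives a d⁶ configuration for Co³⁺.
High-spin: t2g^4 e_g^2, CFSE = -0.4Δ_oct = -64 kJ/mol.
Low-spin: t2g^6 e_g^0, orbital CFSE = -2.4Δ_oct = -382 kJ/mol; plus 2 excess pairs × P = +610 kJ/mol; total 228 kJ/mol.
E(LS) − E(HS) = 228 − (-64) = 292 kJ/mol.

292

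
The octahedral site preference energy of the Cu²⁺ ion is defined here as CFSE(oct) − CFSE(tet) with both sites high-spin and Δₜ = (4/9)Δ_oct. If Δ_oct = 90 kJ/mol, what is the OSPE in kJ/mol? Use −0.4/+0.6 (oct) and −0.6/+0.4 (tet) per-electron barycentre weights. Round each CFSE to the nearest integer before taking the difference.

Group 11 minus oxidation state +2 gives a d⁹ configuration for Cu²⁺.
In an octahedral site d⁹ (HS) is t₂g⁶ eg³, giving CFSE(oct) = -0.6Δ_oct = -54 kJ/mol.
In a tetrahedral site the filling is e⁴ t₂⁵: CFSE(tet) = -0.4Δₜ = -0.4 × (4/9)(90) = -16 kJ/mol.
Subtracting, OSPE = -54 − (-16) = -38 kJ/mol.

-38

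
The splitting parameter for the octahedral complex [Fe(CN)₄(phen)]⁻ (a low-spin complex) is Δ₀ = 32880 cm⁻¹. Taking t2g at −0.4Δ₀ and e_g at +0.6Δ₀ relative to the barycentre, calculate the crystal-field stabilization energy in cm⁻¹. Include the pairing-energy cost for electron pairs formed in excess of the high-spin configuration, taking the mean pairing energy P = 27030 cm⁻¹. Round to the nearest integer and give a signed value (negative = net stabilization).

-11700

Ligand charges: 4×(-1) from CN⁻ and 1×(+0) from phen sum to -4; with overall charge -1, Fe is +3.
Fe sits in group 8; removing 3 electrons leaves Fe³⁺ with 8 − 3 = 5 d electrons.
Configuration: t2g^5 e_g^0.
CFSE(orbital) = 5×(-0.4Δ₀) + 0×(0.6Δ₀) = -2.0Δ₀; with Δ₀ = 32880 cm⁻¹ that is -65760 cm⁻¹.
High-spin d⁵ would be t2g^3 e_g^2 with 0 pairs; low-spin has 2, so 2 excess pairs cost +2P = +54060 cm⁻¹.
Overall CFSE = -65760 + 54060 = -11700 cm⁻¹.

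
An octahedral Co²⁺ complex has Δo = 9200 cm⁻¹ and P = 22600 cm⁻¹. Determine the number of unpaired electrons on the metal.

Co sits in group 9; removing 2 electrons leaves Co²⁺ with 9 − 2 = 7 d electrons.
Here Δo < P (9200 < 22600), so the high-spin state is favoured.
Filling d⁷ accordingly: t2g^5 e_g^2.
Unpaired electrons: 3.

3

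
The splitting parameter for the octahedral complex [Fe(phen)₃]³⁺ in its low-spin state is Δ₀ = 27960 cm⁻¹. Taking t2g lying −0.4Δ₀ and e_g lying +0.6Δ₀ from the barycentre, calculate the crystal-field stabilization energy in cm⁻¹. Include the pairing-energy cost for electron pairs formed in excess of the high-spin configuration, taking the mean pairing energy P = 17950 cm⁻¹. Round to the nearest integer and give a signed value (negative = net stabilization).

phen is neutral, so the +3 overall charge sits on Fe: oxidation state +3.
Fe sits in group 8; removing 3 electrons leaves Fe³⁺ with 8 − 3 = 5 d electrons.
The d⁵ electrons fill as t2g^5 e_g^0.
CFSE(orbital) = 5×(-0.4Δ₀) + 0×(0.6Δ₀) = -2.0Δ₀; with Δ₀ = 27960 cm⁻¹ that is -55920 cm⁻¹.
High-spin d⁵ would be t2g^3 e_g^2 with 0 pairs; low-spin has 2, so 2 excess pairs cost +2P = +35900 cm⁻¹.
Net CFSE = -55920 + 35900 = -20020 cm⁻¹.

-20020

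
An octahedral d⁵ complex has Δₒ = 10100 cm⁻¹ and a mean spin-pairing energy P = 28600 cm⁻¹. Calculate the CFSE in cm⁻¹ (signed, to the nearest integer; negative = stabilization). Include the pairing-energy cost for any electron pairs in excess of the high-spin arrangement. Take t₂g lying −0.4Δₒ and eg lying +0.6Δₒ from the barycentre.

0

Here Δₒ < P (10100 < 28600), so the high-spin state is favoured.
That gives t₂g³ eg².
Orbital CFSE = 0.0Δₒ = 0.0 × 10100 = 0 cm⁻¹.
High-spin has no excess pairs, so no pairing correction applies.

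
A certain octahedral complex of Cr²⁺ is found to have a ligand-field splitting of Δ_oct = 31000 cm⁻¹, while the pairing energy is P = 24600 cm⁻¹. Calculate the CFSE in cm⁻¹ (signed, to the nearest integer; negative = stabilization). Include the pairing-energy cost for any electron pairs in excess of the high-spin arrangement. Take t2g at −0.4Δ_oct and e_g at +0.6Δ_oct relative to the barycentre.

-25000

Cr sits in group 6; removing 2 electrons leaves Cr²⁺ with 6 − 2 = 4 d electrons.
Here Δ_oct > P (31000 > 24600), so the low-spin state is favoured.
Filling d⁴ accordingly: t2g^4 e_g^0.
Orbital CFSE = -1.6Δ_oct = -1.6 × 31000 = -49600 cm⁻¹.
Excess pairs vs high-spin: 1 − 0 = 1; pairing cost = +24600 cm⁻¹.
Net CFSE = -49600 + 24600 = -25000 cm⁻¹.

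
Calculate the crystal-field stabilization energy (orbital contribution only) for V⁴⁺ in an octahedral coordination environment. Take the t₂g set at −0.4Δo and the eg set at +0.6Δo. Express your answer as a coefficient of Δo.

V⁴⁺: group 5, so d-count = 5 − 4 = 1.
For octahedral d¹ the high- and low-spin configurations coincide.
Configuration: t₂g¹ eg⁰.
CFSE = 1(-0.4Δo) + 0(0.6Δo) = -0.4Δo + 0.0Δo = -0.4Δo.

-0.4 Δo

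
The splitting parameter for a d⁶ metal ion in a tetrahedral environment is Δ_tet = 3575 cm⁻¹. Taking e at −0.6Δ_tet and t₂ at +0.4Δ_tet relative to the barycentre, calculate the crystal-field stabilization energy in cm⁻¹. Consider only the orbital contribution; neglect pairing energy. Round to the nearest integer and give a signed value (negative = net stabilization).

Tetrahedral fields are weak (Δₜ ≈ 4/9 Δₒ), so electrons fill high-spin.
The d⁶ electrons fill as e³ t₂³.
The orbital stabilization is -0.6Δ_tet = -0.6 × 3575 = -2145 cm⁻¹.

-2145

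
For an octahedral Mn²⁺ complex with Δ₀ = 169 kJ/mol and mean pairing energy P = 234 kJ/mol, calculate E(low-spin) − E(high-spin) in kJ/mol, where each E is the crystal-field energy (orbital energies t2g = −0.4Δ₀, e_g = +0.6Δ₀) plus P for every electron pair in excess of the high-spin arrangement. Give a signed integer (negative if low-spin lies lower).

130

Mn sits in group 7; removing 2 electrons leaves Mn²⁺ with 7 − 2 = 5 d electrons.
High-spin d⁵ fills as t2g^3 e_g^2 with CFSE 3(−0.4) + 2(+0.6) = 0.0Δ₀ = 0 kJ/mol.
Low-spin t2g^5 e_g^0 gives -2.0Δ₀ = -338 kJ/mol, but forming 2 extra pairs costs 2P = 468 kJ/mol, so E(LS) = -338 + 468 = 130 kJ/mol.
E(LS) − E(HS) = 130 − (0) = 130 kJ/mol.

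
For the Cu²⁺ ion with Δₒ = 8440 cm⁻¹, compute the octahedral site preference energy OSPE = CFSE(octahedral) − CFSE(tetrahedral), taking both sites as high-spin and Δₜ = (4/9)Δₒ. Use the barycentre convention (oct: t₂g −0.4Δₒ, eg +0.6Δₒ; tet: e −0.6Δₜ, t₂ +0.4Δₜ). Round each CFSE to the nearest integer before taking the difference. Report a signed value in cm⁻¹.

Group 11 minus oxidation state +2 gives a d⁹ configuration for Cu²⁺.
Octahedral high-spin t₂g⁶ eg³: CFSE = -0.6 × 8440 = -5064 cm⁻¹.
Tetrahedral e⁴ t₂⁵ gives -0.4Δₜ = -0.4 × (4/9) × 8440 = -1500 cm⁻¹.
Subtracting, OSPE = -5064 − (-1500) = -3564 cm⁻¹.

-3564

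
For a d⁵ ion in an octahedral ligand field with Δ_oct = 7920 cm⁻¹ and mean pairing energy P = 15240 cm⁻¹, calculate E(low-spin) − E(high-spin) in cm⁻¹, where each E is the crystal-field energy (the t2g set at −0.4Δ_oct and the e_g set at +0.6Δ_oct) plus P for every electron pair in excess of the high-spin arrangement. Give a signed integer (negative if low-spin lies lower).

14640

High-spin: t2g^3 e_g^2, CFSE = 0.0Δ_oct = 0 cm⁻¹.
Low-spin: t2g^5 e_g^0, orbital CFSE = -2.0Δ_oct = -15840 cm⁻¹; plus 2 excess pairs × P = +30480 cm⁻¹; total 14640 cm⁻¹.
Thus E(LS) − E(HS) = 14640 cm⁻¹.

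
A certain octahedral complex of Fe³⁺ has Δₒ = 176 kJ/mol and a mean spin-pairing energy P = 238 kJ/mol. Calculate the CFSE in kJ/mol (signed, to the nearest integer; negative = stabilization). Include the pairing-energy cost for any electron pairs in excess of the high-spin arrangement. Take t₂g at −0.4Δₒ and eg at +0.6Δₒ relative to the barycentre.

0

Fe³⁺: group 8, so d-count = 8 − 3 = 5.
With Δₒ < P the complex is high-spin.
Filling d⁵ accordingly: t₂g³ eg².
Orbital CFSE = 0.0Δₒ = 0.0 × 176 = 0 kJ/mol.
High-spin has no excess pairs, so no pairing correction applies.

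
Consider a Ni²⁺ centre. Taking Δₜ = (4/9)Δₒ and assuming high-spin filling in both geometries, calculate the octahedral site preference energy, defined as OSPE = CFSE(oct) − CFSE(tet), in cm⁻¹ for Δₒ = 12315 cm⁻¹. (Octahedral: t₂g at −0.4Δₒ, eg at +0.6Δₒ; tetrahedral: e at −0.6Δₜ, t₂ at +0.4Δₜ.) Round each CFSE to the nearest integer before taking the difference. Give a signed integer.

Ni is in group 10, so Ni²⁺ is d⁸ (10 − 2 = 8).
Octahedral high-spin t₂g⁶ eg²: CFSE = -1.2 × 12315 = -14778 cm⁻¹.
Tetrahedral e⁴ t₂⁴ gives -0.8Δₜ = -0.8 × (4/9) × 12315 = -4379 cm⁻¹.
Subtracting, OSPE = -14778 − (-4379) = -10399 cm⁻¹.

-10399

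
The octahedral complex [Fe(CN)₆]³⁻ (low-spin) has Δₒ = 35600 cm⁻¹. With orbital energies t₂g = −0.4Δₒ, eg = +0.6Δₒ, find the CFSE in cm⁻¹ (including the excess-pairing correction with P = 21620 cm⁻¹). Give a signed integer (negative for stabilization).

Each CN⁻ contributes -1; 6 × (-1) = -6. With overall charge -3, Fe is in the +3 oxidation state.
Fe³⁺: group 8, so d-count = 8 − 3 = 5.
Configuration: t₂g⁵ eg⁰.
The orbital stabilization is -2.0Δₒ = -2.0 × 35600 = -71200 cm⁻¹.
Relative to high-spin t₂g³ eg² (0 paired), the low-spin configuration has 2 additional pairs, contributing +2 × 21620 = +43240 cm⁻¹.
Overall CFSE = -71200 + 43240 = -27960 cm⁻¹.

-27960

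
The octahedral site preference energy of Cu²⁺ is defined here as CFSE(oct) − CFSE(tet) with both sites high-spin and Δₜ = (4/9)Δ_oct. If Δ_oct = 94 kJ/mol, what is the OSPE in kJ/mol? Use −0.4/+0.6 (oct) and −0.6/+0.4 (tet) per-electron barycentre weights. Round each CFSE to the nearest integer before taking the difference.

-39

Cu sits in group 11; removing 2 electrons leaves Cu²⁺ with 11 − 2 = 9 d electrons.
In an octahedral site d⁹ (HS) is t₂g⁶ eg³, giving CFSE(oct) = -0.6Δ_oct = -56 kJ/mol.
Tetrahedral: e⁴ t₂⁵, CFSE = 4(−0.6) + 5(+0.4) = -0.4Δₜ = -0.4 × (4/9) × 94 = -17 kJ/mol.
OSPE = -56 − (-17) = -39 kJ/mol.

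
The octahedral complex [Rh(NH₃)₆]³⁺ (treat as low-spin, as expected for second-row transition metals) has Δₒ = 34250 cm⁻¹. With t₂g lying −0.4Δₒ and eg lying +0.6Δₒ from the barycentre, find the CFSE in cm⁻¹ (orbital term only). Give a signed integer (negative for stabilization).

-82200

NH₃ is neutral, so the +3 overall charge sits on Rh: oxidation state +3.
Rh³⁺: group 9, so d-count = 9 − 3 = 6.
Configuration: t₂g⁶ eg⁰.
CFSE(orbital) = 6×(-0.4Δₒ) + 0×(0.6Δₒ) = -2.4Δₒ; with Δₒ = 34250 cm⁻¹ that is -82200 cm⁻¹.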